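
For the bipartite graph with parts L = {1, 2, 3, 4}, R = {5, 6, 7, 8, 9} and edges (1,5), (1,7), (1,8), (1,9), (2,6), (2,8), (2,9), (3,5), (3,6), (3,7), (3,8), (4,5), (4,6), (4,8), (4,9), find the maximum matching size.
4 (matching: (1,9), (2,8), (3,7), (4,6); upper bound min(|L|,|R|) = min(4,5) = 4)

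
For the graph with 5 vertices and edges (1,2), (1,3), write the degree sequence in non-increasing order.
[2, 1, 1, 0, 0] (degrees: deg(1)=2, deg(2)=1, deg(3)=1, deg(4)=0, deg(5)=0)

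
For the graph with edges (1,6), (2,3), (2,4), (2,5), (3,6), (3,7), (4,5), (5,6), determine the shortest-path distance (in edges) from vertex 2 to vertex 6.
2 (path: 2 -> 5 -> 6, 2 edges)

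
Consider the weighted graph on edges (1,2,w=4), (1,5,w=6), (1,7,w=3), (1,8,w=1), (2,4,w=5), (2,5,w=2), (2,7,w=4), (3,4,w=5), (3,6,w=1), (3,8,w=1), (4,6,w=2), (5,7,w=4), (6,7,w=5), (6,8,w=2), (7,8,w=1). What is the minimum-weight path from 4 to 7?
5 (path: 4 -> 6 -> 8 -> 7; weights 2 + 2 + 1 = 5)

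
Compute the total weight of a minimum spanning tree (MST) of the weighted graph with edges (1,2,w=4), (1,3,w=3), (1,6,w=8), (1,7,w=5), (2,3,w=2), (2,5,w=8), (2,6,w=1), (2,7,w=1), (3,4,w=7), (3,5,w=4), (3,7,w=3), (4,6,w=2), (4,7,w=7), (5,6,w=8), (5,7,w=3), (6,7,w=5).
12 (MST edges: (1,3,w=3), (2,3,w=2), (2,6,w=1), (2,7,w=1), (4,6,w=2), (5,7,w=3); sum of weights 3 + 2 + 1 + 1 + 2 + 3 = 12)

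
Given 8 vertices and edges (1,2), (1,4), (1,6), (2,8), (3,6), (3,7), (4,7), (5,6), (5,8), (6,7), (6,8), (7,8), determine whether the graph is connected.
Yes (BFS from 1 visits [1, 2, 4, 6, 8, 7, 3, 5] — all 8 vertices reached)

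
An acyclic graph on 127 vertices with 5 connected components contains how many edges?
122 (Each of the 5 component trees on V_i vertices has V_i - 1 edges; summing gives V - C = 127 - 5 = 122)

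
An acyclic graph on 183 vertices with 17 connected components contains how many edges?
166 (Each of the 17 component trees on V_i vertices has V_i - 1 edges; summing gives V - C = 183 - 17 = 166)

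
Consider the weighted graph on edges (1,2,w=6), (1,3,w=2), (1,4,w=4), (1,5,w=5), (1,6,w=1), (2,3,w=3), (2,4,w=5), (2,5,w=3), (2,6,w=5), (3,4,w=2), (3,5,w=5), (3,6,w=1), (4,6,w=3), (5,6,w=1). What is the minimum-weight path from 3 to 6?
1 (path: 3 -> 6; weights 1 = 1)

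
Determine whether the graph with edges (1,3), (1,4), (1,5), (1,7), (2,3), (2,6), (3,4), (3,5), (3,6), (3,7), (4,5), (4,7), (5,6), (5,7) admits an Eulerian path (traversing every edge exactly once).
Yes (the graph is connected and exactly 2 vertices have odd degree: {5, 6}; any Eulerian path must start and end at those)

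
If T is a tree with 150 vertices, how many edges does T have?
149 (A tree on V vertices has V - 1 edges, so 150 - 1 = 149)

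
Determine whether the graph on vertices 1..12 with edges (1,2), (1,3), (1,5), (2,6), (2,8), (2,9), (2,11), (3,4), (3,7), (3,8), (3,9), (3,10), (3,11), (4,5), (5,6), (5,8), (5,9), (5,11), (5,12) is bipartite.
Yes. Partition: {1, 4, 6, 7, 8, 9, 10, 11, 12}, {2, 3, 5}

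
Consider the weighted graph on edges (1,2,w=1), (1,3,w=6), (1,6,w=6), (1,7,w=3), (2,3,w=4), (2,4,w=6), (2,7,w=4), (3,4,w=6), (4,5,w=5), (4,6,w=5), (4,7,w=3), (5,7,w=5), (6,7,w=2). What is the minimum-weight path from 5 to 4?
5 (path: 5 -> 4; weights 5 = 5)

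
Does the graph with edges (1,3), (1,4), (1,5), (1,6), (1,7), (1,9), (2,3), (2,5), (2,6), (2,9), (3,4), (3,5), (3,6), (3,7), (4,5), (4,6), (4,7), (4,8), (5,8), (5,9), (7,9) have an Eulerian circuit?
Yes (the graph is connected and all 9 vertices have even degree)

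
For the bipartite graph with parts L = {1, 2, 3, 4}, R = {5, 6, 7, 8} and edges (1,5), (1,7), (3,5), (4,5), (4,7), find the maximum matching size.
2 (matching: (1,7), (3,5); upper bound min(|L|,|R|) = min(4,4) = 4)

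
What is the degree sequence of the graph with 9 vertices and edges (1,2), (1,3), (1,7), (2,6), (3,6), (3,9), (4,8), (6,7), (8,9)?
[3, 3, 3, 2, 2, 2, 2, 1, 0] (degrees: deg(1)=3, deg(2)=2, deg(3)=3, deg(4)=1, deg(5)=0, deg(6)=3, deg(7)=2, deg(8)=2, deg(9)=2)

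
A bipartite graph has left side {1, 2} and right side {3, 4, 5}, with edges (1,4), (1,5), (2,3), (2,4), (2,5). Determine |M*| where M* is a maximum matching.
2 (matching: (1,5), (2,4); upper bound min(|L|,|R|) = min(2,3) = 2)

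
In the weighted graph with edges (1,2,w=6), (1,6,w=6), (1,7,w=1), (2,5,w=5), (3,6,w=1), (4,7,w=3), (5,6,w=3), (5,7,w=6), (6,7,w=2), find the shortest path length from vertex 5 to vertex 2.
5 (path: 5 -> 2; weights 5 = 5)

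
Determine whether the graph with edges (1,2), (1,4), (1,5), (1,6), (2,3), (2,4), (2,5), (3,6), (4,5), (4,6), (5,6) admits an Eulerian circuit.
Yes (the graph is connected and all 6 vertices have even degree)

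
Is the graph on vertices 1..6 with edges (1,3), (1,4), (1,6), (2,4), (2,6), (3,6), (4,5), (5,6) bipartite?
No (odd cycle of length 3: 6 -> 1 -> 3 -> 6)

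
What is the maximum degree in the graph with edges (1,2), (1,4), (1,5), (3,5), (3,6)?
3 (attained at vertex 1)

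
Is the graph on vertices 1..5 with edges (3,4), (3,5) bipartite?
Yes. Partition: {1, 2, 3}, {4, 5}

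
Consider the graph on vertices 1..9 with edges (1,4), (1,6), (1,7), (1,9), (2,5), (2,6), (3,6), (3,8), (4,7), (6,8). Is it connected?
Yes (BFS from 1 visits [1, 4, 6, 7, 9, 2, 3, 8, 5] — all 9 vertices reached)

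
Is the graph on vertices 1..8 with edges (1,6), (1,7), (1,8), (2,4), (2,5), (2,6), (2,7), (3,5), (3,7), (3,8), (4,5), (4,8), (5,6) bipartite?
No (odd cycle of length 5: 4 -> 8 -> 1 -> 6 -> 5 -> 4)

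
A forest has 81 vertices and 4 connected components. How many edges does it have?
77 (Each of the 4 component trees on V_i vertices has V_i - 1 edges; summing gives V - C = 81 - 4 = 77)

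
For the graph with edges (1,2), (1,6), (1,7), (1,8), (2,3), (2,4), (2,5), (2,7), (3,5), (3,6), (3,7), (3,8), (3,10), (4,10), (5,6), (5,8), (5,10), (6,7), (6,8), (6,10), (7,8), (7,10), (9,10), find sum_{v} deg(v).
46 (handshake: sum of degrees = 2|E| = 2 x 23 = 46)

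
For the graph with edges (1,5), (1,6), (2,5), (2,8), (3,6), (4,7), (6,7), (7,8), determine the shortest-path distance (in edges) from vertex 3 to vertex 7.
2 (path: 3 -> 6 -> 7, 2 edges)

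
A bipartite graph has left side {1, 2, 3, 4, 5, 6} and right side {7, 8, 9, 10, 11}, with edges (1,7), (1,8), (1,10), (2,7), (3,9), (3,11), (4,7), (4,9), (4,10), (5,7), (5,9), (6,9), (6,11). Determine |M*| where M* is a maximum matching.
5 (matching: (1,8), (2,7), (3,11), (4,10), (5,9); upper bound min(|L|,|R|) = min(6,5) = 5)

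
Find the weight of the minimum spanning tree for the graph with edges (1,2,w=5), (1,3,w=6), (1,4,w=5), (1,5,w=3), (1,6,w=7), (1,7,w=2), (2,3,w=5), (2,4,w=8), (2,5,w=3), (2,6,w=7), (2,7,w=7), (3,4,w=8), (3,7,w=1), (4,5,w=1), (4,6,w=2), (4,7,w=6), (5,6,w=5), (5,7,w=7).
12 (MST edges: (1,5,w=3), (1,7,w=2), (2,5,w=3), (3,7,w=1), (4,5,w=1), (4,6,w=2); sum of weights 3 + 2 + 3 + 1 + 1 + 2 = 12)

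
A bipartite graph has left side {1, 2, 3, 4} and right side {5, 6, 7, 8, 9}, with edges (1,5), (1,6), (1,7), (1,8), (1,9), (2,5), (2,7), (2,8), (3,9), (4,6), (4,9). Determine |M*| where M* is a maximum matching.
4 (matching: (1,7), (2,8), (3,9), (4,6); upper bound min(|L|,|R|) = min(4,5) = 4)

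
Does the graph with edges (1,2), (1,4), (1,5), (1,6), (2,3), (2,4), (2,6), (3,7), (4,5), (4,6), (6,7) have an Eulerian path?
Yes — and in fact it has an Eulerian circuit (the graph is connected and all 7 vertices have even degree)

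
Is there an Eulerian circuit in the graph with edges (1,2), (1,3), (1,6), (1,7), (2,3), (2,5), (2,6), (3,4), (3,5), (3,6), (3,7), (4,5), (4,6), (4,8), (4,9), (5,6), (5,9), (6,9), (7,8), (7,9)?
No (2 vertices have odd degree: {4, 5}; Eulerian circuit requires 0)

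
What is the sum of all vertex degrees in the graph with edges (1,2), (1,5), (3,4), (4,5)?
8 (handshake: sum of degrees = 2|E| = 2 x 4 = 8)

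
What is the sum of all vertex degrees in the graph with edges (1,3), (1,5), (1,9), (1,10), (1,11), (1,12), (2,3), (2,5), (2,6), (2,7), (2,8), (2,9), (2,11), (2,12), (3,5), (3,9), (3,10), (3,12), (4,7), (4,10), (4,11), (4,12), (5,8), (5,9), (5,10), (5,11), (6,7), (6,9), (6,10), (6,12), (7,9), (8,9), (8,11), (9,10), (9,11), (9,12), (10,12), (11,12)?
76 (handshake: sum of degrees = 2|E| = 2 x 38 = 76)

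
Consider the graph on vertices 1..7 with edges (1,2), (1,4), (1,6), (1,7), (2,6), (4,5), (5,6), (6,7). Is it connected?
No, it has 2 components: {1, 2, 4, 5, 6, 7}, {3}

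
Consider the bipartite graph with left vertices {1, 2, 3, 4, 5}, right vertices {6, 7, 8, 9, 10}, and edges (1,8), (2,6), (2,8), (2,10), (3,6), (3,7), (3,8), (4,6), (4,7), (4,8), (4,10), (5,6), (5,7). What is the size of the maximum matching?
4 (matching: (1,8), (2,10), (3,7), (4,6); upper bound min(|L|,|R|) = min(5,5) = 5)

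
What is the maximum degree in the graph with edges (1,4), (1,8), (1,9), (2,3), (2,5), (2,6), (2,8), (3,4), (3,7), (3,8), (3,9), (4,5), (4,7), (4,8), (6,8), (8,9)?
6 (attained at vertex 8)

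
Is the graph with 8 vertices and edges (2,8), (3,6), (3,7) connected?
No, it has 5 components: {1}, {2, 8}, {3, 6, 7}, {4}, {5}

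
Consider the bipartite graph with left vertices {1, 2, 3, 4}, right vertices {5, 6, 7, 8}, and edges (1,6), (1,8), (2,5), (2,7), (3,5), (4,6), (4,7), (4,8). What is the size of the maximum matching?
4 (matching: (1,8), (2,7), (3,5), (4,6); upper bound min(|L|,|R|) = min(4,4) = 4)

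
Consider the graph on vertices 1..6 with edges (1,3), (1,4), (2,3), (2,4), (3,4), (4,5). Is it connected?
No, it has 2 components: {1, 2, 3, 4, 5}, {6}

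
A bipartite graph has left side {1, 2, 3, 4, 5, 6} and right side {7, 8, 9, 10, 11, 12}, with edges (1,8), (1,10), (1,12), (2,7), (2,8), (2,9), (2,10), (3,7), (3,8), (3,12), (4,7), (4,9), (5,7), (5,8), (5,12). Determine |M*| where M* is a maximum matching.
5 (matching: (1,12), (2,10), (3,8), (4,9), (5,7); upper bound min(|L|,|R|) = min(6,6) = 6)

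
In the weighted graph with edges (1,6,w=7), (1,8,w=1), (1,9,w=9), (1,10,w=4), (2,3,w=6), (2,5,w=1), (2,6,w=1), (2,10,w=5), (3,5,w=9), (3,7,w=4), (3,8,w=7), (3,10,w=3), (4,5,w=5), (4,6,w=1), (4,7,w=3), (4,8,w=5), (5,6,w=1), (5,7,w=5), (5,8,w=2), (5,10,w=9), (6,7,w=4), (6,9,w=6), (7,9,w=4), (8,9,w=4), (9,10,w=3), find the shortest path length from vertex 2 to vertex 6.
1 (path: 2 -> 6; weights 1 = 1)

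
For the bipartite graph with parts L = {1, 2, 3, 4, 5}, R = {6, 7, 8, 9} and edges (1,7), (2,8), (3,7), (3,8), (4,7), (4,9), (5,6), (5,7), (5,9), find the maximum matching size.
4 (matching: (1,7), (2,8), (4,9), (5,6); upper bound min(|L|,|R|) = min(5,4) = 4)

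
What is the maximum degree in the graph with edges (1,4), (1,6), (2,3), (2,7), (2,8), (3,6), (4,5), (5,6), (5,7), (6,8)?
4 (attained at vertex 6)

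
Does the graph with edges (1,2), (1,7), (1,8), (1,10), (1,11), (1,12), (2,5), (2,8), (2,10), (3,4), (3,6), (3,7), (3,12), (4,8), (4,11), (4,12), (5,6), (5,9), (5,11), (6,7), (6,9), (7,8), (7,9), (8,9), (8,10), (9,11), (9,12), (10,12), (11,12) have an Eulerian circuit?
No (2 vertices have odd degree: {7, 11}; Eulerian circuit requires 0)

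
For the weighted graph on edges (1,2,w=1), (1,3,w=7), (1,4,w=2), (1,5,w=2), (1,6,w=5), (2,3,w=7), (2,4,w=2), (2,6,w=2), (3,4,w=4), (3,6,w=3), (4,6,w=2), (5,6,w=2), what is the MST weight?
10 (MST edges: (1,2,w=1), (1,4,w=2), (1,5,w=2), (2,6,w=2), (3,6,w=3); sum of weights 1 + 2 + 2 + 2 + 3 = 10)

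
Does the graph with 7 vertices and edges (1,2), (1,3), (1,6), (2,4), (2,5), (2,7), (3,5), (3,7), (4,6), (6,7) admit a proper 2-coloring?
Yes. Partition: {1, 4, 5, 7}, {2, 3, 6}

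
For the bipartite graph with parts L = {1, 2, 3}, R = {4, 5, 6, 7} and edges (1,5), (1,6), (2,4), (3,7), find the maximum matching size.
3 (matching: (1,6), (2,4), (3,7); upper bound min(|L|,|R|) = min(3,4) = 3)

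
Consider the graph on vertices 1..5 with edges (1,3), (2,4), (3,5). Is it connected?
No, it has 2 components: {1, 3, 5}, {2, 4}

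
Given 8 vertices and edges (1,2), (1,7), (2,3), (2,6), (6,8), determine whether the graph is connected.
No, it has 3 components: {1, 2, 3, 6, 7, 8}, {4}, {5}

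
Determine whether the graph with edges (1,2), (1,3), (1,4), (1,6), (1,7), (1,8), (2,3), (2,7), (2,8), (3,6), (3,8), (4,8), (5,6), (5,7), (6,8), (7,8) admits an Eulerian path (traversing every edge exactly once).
Yes — and in fact it has an Eulerian circuit (the graph is connected and all 8 vertices have even degree)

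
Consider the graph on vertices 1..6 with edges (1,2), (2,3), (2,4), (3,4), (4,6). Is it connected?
No, it has 2 components: {1, 2, 3, 4, 6}, {5}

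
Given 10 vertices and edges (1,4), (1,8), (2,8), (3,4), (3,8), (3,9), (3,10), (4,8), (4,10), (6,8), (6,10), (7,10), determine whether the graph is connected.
No, it has 2 components: {1, 2, 3, 4, 6, 7, 8, 9, 10}, {5}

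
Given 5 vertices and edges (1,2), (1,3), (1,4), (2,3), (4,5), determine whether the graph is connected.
Yes (BFS from 1 visits [1, 2, 3, 4, 5] — all 5 vertices reached)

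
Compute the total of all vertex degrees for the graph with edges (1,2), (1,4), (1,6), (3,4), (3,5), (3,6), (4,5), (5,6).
16 (handshake: sum of degrees = 2|E| = 2 x 8 = 16)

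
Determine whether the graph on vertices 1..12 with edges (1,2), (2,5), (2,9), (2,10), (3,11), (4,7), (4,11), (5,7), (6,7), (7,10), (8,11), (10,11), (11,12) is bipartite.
Yes. Partition: {1, 3, 4, 5, 6, 8, 9, 10, 12}, {2, 7, 11}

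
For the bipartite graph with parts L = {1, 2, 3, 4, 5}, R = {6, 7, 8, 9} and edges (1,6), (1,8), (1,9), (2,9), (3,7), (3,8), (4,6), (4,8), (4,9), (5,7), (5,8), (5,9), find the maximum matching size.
4 (matching: (1,9), (3,8), (4,6), (5,7); upper bound min(|L|,|R|) = min(5,4) = 4)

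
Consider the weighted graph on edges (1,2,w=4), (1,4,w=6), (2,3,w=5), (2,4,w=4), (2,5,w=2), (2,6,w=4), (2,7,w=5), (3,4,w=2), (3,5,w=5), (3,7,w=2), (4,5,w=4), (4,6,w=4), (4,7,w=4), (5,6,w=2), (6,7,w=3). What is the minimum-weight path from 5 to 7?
5 (path: 5 -> 6 -> 7; weights 2 + 3 = 5)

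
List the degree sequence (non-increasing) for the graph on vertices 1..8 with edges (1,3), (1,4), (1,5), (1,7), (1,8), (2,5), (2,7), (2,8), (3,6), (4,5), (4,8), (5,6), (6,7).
[5, 4, 3, 3, 3, 3, 3, 2] (degrees: deg(1)=5, deg(2)=3, deg(3)=2, deg(4)=3, deg(5)=4, deg(6)=3, deg(7)=3, deg(8)=3)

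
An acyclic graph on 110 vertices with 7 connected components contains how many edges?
103 (Each of the 7 component trees on V_i vertices has V_i - 1 edges; summing gives V - C = 110 - 7 = 103)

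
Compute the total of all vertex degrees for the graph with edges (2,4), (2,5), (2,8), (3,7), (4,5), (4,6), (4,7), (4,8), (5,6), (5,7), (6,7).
22 (handshake: sum of degrees = 2|E| = 2 x 11 = 22)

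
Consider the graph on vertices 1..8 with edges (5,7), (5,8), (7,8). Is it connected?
No, it has 6 components: {1}, {2}, {3}, {4}, {5, 7, 8}, {6}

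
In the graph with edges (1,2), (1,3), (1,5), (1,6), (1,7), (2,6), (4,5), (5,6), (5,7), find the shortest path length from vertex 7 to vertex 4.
2 (path: 7 -> 5 -> 4, 2 edges)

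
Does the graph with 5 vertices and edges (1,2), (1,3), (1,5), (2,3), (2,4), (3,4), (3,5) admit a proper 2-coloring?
No (odd cycle of length 3: 2 -> 1 -> 3 -> 2)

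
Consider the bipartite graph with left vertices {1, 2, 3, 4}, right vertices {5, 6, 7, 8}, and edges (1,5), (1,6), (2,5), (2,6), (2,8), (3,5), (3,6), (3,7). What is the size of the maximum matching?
3 (matching: (1,6), (2,8), (3,7); upper bound min(|L|,|R|) = min(4,4) = 4)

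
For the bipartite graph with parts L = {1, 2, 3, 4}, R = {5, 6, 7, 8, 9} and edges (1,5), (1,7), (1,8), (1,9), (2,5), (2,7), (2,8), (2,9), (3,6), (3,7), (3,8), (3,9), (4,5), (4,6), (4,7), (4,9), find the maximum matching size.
4 (matching: (1,9), (2,8), (3,7), (4,6); upper bound min(|L|,|R|) = min(4,5) = 4)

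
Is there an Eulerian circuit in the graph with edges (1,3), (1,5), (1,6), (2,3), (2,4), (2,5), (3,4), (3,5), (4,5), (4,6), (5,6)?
No (4 vertices have odd degree: {1, 2, 5, 6}; Eulerian circuit requires 0)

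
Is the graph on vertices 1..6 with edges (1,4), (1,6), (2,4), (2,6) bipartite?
Yes. Partition: {1, 2, 3, 5}, {4, 6}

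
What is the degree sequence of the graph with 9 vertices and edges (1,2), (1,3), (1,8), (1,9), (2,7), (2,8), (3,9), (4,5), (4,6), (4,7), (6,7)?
[4, 3, 3, 3, 2, 2, 2, 2, 1] (degrees: deg(1)=4, deg(2)=3, deg(3)=2, deg(4)=3, deg(5)=1, deg(6)=2, deg(7)=3, deg(8)=2, deg(9)=2)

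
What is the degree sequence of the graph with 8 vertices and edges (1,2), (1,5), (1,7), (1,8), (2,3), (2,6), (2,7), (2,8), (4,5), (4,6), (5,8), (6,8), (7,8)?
[5, 5, 4, 3, 3, 3, 2, 1] (degrees: deg(1)=4, deg(2)=5, deg(3)=1, deg(4)=2, deg(5)=3, deg(6)=3, deg(7)=3, deg(8)=5)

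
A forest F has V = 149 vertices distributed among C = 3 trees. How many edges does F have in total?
146 (Each of the 3 component trees on V_i vertices has V_i - 1 edges; summing gives V - C = 149 - 3 = 146)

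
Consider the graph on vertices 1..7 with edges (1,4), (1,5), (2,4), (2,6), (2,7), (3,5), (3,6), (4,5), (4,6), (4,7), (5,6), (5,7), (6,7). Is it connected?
Yes (BFS from 1 visits [1, 4, 5, 2, 6, 7, 3] — all 7 vertices reached)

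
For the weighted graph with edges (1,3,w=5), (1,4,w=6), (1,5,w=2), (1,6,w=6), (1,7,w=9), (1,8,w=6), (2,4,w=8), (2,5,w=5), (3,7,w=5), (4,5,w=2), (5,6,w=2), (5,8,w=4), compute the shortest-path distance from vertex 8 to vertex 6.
6 (path: 8 -> 5 -> 6; weights 4 + 2 = 6)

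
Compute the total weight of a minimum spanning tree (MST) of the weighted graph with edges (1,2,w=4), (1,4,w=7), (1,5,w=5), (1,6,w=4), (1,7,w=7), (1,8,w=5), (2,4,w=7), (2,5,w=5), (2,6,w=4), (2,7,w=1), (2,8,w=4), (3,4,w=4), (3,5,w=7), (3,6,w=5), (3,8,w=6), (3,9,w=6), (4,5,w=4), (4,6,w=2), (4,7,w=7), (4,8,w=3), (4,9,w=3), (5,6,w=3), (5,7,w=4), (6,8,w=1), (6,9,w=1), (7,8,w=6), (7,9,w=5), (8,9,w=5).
20 (MST edges: (1,2,w=4), (1,6,w=4), (2,7,w=1), (3,4,w=4), (4,6,w=2), (5,6,w=3), (6,8,w=1), (6,9,w=1); sum of weights 4 + 4 + 1 + 4 + 2 + 3 + 1 + 1 = 20)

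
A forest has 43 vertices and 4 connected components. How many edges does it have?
39 (Each of the 4 component trees on V_i vertices has V_i - 1 edges; summing gives V - C = 43 - 4 = 39)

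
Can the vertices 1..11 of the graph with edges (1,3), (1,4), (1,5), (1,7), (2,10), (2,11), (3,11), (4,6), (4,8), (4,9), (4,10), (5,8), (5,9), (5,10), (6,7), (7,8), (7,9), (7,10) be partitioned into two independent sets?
Yes. Partition: {1, 6, 8, 9, 10, 11}, {2, 3, 4, 5, 7}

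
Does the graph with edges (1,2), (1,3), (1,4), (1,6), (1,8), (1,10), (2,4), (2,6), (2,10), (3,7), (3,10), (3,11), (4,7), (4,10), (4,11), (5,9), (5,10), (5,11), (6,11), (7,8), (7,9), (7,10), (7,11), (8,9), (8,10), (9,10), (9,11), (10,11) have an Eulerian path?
No (6 vertices have odd degree: {4, 5, 6, 9, 10, 11}; Eulerian path requires 0 or 2)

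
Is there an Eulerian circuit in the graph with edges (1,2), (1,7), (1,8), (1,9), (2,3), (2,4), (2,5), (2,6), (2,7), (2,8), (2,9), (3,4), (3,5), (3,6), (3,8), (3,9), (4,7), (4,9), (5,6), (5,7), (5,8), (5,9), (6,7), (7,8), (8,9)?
Yes (the graph is connected and all 9 vertices have even degree)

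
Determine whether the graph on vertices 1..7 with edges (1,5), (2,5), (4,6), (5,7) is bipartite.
Yes. Partition: {1, 2, 3, 4, 7}, {5, 6}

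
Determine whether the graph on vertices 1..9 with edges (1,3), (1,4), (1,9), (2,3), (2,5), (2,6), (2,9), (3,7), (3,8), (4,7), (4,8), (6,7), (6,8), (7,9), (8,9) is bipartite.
Yes. Partition: {1, 2, 7, 8}, {3, 4, 5, 6, 9}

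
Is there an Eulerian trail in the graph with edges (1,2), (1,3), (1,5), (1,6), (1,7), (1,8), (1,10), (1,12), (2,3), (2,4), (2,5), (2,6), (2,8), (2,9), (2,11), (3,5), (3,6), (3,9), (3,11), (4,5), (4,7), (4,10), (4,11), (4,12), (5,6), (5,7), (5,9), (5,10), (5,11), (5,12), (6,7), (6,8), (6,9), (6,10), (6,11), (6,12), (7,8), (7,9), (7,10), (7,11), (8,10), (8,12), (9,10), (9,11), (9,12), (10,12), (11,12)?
Yes — and in fact it has an Eulerian circuit (the graph is connected and all 12 vertices have even degree)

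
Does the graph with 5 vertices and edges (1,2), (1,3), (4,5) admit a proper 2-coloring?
Yes. Partition: {1, 4}, {2, 3, 5}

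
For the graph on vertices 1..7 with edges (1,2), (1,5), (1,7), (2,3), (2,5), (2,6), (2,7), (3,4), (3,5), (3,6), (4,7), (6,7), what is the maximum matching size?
3 (matching: (1,5), (3,4), (6,7); upper bound floor(n/2) = floor(7/2) = 3)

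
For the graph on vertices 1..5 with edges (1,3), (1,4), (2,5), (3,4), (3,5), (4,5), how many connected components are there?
1 (components: {1, 2, 3, 4, 5})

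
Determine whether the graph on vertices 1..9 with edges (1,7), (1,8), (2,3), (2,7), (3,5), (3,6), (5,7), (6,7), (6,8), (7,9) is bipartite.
Yes. Partition: {1, 2, 4, 5, 6, 9}, {3, 7, 8}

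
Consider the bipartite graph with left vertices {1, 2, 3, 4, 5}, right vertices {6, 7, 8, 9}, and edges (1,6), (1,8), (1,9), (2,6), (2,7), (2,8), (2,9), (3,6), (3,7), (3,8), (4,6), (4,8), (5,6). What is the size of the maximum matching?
4 (matching: (1,9), (2,8), (3,7), (4,6); upper bound min(|L|,|R|) = min(5,4) = 4)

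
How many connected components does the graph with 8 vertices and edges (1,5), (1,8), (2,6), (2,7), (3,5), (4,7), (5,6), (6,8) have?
1 (components: {1, 2, 3, 4, 5, 6, 7, 8})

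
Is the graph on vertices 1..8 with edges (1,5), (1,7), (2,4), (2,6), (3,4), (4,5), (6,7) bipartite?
Yes. Partition: {1, 4, 6, 8}, {2, 3, 5, 7}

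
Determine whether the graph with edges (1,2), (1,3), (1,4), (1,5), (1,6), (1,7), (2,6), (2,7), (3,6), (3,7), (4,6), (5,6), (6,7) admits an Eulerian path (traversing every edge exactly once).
Yes (the graph is connected and exactly 2 vertices have odd degree: {2, 3}; any Eulerian path must start and end at those)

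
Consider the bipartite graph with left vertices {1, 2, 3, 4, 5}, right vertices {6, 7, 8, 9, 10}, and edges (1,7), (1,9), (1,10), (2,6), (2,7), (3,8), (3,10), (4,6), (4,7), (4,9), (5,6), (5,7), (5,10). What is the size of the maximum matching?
5 (matching: (1,10), (2,7), (3,8), (4,9), (5,6); upper bound min(|L|,|R|) = min(5,5) = 5)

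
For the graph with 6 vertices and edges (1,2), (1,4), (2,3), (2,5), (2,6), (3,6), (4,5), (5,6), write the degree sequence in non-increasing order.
[4, 3, 3, 2, 2, 2] (degrees: deg(1)=2, deg(2)=4, deg(3)=2, deg(4)=2, deg(5)=3, deg(6)=3)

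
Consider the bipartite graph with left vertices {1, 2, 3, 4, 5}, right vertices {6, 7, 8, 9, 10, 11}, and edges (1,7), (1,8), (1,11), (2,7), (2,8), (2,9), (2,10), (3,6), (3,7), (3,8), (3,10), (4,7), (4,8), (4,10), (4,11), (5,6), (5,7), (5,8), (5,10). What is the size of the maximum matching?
5 (matching: (1,11), (2,9), (3,10), (4,8), (5,7); upper bound min(|L|,|R|) = min(5,6) = 5)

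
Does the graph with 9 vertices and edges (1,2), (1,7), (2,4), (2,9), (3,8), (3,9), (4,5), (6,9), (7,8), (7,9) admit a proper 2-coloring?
Yes. Partition: {1, 4, 8, 9}, {2, 3, 5, 6, 7}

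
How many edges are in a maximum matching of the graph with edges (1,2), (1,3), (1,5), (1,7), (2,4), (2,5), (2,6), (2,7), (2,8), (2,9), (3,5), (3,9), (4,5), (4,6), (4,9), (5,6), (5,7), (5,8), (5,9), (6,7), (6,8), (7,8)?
4 (matching: (1,7), (2,9), (3,5), (6,8); upper bound floor(n/2) = floor(9/2) = 4)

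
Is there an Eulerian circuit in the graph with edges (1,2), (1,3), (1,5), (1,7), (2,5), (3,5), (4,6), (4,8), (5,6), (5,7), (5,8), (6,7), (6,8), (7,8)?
Yes (the graph is connected and all 8 vertices have even degree)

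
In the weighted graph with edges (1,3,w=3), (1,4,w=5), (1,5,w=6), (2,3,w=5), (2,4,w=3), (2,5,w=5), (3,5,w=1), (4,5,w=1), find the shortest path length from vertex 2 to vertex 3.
5 (path: 2 -> 3; weights 5 = 5)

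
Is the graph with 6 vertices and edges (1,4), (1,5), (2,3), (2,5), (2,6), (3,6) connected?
Yes (BFS from 1 visits [1, 4, 5, 2, 3, 6] — all 6 vertices reached)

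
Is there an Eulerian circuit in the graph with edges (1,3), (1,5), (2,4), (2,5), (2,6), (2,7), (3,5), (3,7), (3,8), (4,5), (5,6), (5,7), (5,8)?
No (2 vertices have odd degree: {5, 7}; Eulerian circuit requires 0)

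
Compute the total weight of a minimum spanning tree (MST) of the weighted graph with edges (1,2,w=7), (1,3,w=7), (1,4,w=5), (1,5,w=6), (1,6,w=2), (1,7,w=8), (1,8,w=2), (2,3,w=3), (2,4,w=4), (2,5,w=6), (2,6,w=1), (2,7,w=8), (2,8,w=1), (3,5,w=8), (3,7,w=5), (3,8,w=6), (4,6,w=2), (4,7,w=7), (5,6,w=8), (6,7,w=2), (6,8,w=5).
17 (MST edges: (1,5,w=6), (1,6,w=2), (2,3,w=3), (2,6,w=1), (2,8,w=1), (4,6,w=2), (6,7,w=2); sum of weights 6 + 2 + 3 + 1 + 1 + 2 + 2 = 17)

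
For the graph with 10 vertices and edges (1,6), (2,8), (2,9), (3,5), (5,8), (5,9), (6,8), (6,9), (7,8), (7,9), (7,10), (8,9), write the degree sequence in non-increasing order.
[5, 5, 3, 3, 3, 2, 1, 1, 1, 0] (degrees: deg(1)=1, deg(2)=2, deg(3)=1, deg(4)=0, deg(5)=3, deg(6)=3, deg(7)=3, deg(8)=5, deg(9)=5, deg(10)=1)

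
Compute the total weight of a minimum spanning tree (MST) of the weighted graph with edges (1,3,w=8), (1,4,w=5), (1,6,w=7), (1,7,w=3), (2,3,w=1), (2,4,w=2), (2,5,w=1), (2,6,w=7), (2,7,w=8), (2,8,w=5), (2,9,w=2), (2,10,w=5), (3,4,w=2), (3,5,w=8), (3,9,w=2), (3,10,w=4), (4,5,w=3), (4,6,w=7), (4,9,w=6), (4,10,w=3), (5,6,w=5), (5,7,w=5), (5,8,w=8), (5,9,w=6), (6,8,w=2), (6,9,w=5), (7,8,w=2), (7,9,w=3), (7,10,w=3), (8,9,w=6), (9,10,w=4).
19 (MST edges: (1,7,w=3), (2,3,w=1), (2,4,w=2), (2,5,w=1), (2,9,w=2), (4,10,w=3), (6,8,w=2), (7,8,w=2), (7,9,w=3); sum of weights 3 + 1 + 2 + 1 + 2 + 3 + 2 + 2 + 3 = 19)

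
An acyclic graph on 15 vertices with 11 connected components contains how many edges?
4 (Each of the 11 component trees on V_i vertices has V_i - 1 edges; summing gives V - C = 15 - 11 = 4)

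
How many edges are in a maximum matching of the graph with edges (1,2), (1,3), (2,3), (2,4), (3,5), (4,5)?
2 (matching: (1,3), (4,5); upper bound floor(n/2) = floor(5/2) = 2)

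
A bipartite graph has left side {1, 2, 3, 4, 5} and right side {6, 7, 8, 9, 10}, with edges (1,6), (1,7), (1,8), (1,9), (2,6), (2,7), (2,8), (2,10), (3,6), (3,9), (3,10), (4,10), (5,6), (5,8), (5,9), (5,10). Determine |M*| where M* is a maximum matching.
5 (matching: (1,9), (2,7), (3,6), (4,10), (5,8); upper bound min(|L|,|R|) = min(5,5) = 5)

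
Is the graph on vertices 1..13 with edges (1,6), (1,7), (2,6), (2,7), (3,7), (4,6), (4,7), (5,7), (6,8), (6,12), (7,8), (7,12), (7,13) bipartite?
Yes. Partition: {1, 2, 3, 4, 5, 8, 9, 10, 11, 12, 13}, {6, 7}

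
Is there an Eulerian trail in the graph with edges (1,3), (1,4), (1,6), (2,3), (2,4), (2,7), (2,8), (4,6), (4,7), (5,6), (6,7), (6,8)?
No (4 vertices have odd degree: {1, 5, 6, 7}; Eulerian path requires 0 or 2)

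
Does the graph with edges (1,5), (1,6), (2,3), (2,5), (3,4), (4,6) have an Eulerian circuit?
Yes (the graph is connected and all 6 vertices have even degree)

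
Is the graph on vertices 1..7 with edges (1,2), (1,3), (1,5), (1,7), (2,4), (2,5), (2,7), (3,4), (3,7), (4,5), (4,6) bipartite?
No (odd cycle of length 3: 2 -> 1 -> 5 -> 2)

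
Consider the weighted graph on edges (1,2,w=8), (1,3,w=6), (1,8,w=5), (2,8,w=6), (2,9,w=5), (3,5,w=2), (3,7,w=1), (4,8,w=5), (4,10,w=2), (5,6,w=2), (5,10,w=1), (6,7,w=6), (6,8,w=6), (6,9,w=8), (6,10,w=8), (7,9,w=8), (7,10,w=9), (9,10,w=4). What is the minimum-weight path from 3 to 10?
3 (path: 3 -> 5 -> 10; weights 2 + 1 = 3)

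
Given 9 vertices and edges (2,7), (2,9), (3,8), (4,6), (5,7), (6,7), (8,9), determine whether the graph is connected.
No, it has 2 components: {1}, {2, 3, 4, 5, 6, 7, 8, 9}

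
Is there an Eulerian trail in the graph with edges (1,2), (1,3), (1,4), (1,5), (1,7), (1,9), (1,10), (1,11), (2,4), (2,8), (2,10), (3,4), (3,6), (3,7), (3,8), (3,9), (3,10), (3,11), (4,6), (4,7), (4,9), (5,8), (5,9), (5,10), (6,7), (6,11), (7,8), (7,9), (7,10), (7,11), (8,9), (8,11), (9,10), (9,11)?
Yes — and in fact it has an Eulerian circuit (the graph is connected and all 11 vertices have even degree)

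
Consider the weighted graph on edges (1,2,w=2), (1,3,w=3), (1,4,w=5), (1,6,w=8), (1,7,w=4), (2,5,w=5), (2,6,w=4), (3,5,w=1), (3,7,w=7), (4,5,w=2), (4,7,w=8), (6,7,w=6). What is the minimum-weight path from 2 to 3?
5 (path: 2 -> 1 -> 3; weights 2 + 3 = 5)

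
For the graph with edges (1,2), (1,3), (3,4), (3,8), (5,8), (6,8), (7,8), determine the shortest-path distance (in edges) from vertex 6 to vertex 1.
3 (path: 6 -> 8 -> 3 -> 1, 3 edges)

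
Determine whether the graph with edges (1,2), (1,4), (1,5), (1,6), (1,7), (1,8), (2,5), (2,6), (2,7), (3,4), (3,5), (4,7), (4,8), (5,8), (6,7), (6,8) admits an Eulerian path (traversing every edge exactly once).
Yes — and in fact it has an Eulerian circuit (the graph is connected and all 8 vertices have even degree)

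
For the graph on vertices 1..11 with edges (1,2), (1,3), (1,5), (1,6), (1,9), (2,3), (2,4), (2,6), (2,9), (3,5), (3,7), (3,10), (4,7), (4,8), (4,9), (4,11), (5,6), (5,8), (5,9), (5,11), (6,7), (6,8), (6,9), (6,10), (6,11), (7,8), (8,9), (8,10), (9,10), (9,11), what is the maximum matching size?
5 (matching: (1,9), (2,6), (3,10), (4,11), (7,8); upper bound floor(n/2) = floor(11/2) = 5)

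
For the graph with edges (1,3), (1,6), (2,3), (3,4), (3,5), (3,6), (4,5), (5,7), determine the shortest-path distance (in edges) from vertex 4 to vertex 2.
2 (path: 4 -> 3 -> 2, 2 edges)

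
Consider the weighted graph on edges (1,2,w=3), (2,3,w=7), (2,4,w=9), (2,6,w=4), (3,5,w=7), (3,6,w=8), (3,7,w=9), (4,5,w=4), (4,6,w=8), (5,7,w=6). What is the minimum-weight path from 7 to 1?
19 (path: 7 -> 3 -> 2 -> 1; weights 9 + 7 + 3 = 19)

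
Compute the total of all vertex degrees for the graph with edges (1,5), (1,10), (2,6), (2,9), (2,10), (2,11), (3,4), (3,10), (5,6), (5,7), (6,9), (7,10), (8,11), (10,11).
28 (handshake: sum of degrees = 2|E| = 2 x 14 = 28)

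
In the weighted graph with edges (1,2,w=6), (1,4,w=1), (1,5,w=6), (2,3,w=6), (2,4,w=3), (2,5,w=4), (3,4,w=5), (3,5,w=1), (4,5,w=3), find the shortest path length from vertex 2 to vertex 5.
4 (path: 2 -> 5; weights 4 = 4)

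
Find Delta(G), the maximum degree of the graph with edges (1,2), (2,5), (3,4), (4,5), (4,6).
3 (attained at vertex 4)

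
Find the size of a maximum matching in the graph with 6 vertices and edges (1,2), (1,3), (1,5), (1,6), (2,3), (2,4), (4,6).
3 (matching: (1,5), (2,3), (4,6); upper bound floor(n/2) = floor(6/2) = 3)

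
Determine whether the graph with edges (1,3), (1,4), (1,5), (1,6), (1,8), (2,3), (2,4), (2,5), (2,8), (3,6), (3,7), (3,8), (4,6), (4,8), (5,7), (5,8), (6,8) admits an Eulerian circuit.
No (2 vertices have odd degree: {1, 3}; Eulerian circuit requires 0)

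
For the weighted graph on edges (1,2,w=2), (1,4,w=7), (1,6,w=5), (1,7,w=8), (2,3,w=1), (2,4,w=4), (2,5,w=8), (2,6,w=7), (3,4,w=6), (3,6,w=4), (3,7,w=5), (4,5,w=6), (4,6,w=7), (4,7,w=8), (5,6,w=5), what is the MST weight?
21 (MST edges: (1,2,w=2), (2,3,w=1), (2,4,w=4), (3,6,w=4), (3,7,w=5), (5,6,w=5); sum of weights 2 + 1 + 4 + 4 + 5 + 5 = 21)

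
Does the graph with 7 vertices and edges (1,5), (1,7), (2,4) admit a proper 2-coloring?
Yes. Partition: {1, 2, 3, 6}, {4, 5, 7}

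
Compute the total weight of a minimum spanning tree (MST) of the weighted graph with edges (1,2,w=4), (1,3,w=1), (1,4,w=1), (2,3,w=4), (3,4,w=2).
6 (MST edges: (1,2,w=4), (1,3,w=1), (1,4,w=1); sum of weights 4 + 1 + 1 = 6)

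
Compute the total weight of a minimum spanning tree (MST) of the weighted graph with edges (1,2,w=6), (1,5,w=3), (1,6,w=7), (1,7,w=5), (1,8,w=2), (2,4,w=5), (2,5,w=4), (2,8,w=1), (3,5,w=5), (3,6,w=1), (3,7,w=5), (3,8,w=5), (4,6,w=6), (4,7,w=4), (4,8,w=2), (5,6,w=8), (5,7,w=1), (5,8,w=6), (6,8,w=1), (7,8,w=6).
11 (MST edges: (1,5,w=3), (1,8,w=2), (2,8,w=1), (3,6,w=1), (4,8,w=2), (5,7,w=1), (6,8,w=1); sum of weights 3 + 2 + 1 + 1 + 2 + 1 + 1 = 11)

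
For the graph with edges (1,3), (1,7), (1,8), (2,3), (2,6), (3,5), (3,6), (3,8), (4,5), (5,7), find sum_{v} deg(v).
20 (handshake: sum of degrees = 2|E| = 2 x 10 = 20)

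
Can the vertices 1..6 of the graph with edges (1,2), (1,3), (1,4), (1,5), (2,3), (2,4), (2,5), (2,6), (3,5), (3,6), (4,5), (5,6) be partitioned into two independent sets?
No (odd cycle of length 3: 3 -> 1 -> 2 -> 3)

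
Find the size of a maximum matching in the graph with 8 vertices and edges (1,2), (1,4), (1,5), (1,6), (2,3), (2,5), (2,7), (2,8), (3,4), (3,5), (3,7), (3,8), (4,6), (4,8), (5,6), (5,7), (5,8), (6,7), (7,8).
4 (matching: (1,6), (2,7), (3,4), (5,8); upper bound floor(n/2) = floor(8/2) = 4)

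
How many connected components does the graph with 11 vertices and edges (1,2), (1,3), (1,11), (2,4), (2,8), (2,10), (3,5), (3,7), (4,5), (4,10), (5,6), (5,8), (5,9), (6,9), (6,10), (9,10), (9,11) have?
1 (components: {1, 2, 3, 4, 5, 6, 7, 8, 9, 10, 11})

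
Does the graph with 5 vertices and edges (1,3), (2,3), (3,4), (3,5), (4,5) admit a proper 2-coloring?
No (odd cycle of length 3: 4 -> 3 -> 5 -> 4)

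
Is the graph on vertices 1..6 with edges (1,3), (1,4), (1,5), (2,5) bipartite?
Yes. Partition: {1, 2, 6}, {3, 4, 5}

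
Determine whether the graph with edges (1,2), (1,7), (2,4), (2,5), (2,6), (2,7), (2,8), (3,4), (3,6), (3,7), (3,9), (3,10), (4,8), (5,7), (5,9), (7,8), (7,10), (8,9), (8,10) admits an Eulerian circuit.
No (6 vertices have odd degree: {3, 4, 5, 8, 9, 10}; Eulerian circuit requires 0)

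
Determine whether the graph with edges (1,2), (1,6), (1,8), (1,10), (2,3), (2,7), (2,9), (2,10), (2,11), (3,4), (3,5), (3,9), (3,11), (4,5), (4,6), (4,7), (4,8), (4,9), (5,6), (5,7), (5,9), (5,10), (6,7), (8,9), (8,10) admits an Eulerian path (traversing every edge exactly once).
Yes (the graph is connected and exactly 2 vertices have odd degree: {3, 9}; any Eulerian path must start and end at those)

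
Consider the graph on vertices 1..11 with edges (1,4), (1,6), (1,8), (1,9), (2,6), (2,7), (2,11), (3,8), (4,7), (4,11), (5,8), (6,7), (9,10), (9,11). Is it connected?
Yes (BFS from 1 visits [1, 4, 6, 8, 9, 7, 11, 2, 3, 5, 10] — all 11 vertices reached)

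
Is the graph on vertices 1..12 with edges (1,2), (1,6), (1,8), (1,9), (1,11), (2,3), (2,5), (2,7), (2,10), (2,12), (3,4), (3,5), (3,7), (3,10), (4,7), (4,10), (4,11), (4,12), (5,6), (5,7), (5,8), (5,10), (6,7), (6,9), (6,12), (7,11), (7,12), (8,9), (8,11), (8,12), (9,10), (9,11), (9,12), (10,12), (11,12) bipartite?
No (odd cycle of length 3: 6 -> 1 -> 9 -> 6)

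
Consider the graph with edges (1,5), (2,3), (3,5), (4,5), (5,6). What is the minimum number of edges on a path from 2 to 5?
2 (path: 2 -> 3 -> 5, 2 edges)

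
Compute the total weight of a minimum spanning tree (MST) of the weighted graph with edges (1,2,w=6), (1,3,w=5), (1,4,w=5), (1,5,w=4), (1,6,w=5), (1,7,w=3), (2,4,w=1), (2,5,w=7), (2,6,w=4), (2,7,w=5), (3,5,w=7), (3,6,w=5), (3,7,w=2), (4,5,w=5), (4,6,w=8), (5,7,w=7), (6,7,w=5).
19 (MST edges: (1,4,w=5), (1,5,w=4), (1,7,w=3), (2,4,w=1), (2,6,w=4), (3,7,w=2); sum of weights 5 + 4 + 3 + 1 + 4 + 2 = 19)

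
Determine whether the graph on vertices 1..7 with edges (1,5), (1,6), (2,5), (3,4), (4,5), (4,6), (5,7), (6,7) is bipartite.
Yes. Partition: {1, 2, 4, 7}, {3, 5, 6}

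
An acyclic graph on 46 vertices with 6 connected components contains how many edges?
40 (Each of the 6 component trees on V_i vertices has V_i - 1 edges; summing gives V - C = 46 - 6 = 40)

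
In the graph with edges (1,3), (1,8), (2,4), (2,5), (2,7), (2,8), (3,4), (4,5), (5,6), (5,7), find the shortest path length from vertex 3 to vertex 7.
3 (path: 3 -> 4 -> 5 -> 7, 3 edges)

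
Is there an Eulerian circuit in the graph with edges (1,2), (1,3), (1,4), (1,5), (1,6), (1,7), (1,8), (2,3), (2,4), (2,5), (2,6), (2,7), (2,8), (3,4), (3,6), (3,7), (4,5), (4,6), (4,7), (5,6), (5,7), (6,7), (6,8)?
No (6 vertices have odd degree: {1, 2, 3, 5, 6, 8}; Eulerian circuit requires 0)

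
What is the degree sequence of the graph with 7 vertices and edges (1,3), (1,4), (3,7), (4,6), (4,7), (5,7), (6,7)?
[4, 3, 2, 2, 2, 1, 0] (degrees: deg(1)=2, deg(2)=0, deg(3)=2, deg(4)=3, deg(5)=1, deg(6)=2, deg(7)=4)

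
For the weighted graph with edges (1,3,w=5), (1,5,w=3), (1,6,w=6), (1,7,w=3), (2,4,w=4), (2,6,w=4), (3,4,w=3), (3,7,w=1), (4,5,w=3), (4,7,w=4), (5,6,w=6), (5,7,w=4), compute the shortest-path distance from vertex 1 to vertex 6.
6 (path: 1 -> 6; weights 6 = 6)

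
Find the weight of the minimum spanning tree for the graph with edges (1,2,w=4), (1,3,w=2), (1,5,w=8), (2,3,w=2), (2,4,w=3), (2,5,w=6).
13 (MST edges: (1,3,w=2), (2,3,w=2), (2,4,w=3), (2,5,w=6); sum of weights 2 + 2 + 3 + 6 = 13)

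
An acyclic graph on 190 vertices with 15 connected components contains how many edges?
175 (Each of the 15 component trees on V_i vertices has V_i - 1 edges; summing gives V - C = 190 - 15 = 175)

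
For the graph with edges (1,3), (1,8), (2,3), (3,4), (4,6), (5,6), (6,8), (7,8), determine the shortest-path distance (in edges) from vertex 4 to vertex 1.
2 (path: 4 -> 3 -> 1, 2 edges)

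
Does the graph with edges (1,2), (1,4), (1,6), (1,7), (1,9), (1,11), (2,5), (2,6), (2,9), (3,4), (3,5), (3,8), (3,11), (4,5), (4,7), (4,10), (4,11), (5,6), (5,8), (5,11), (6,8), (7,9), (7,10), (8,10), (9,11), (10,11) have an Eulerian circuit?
Yes (the graph is connected and all 11 vertices have even degree)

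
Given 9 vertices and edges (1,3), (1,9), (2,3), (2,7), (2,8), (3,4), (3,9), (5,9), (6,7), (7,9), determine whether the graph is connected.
Yes (BFS from 1 visits [1, 3, 9, 2, 4, 5, 7, 8, 6] — all 9 vertices reached)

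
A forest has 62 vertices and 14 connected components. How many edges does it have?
48 (Each of the 14 component trees on V_i vertices has V_i - 1 edges; summing gives V - C = 62 - 14 = 48)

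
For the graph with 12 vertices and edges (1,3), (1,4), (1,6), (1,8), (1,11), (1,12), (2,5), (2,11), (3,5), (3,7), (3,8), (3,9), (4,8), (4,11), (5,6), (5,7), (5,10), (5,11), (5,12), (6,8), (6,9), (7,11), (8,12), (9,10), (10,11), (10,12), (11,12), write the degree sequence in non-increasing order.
[7, 7, 6, 5, 5, 5, 4, 4, 3, 3, 3, 2] (degrees: deg(1)=6, deg(2)=2, deg(3)=5, deg(4)=3, deg(5)=7, deg(6)=4, deg(7)=3, deg(8)=5, deg(9)=3, deg(10)=4, deg(11)=7, deg(12)=5)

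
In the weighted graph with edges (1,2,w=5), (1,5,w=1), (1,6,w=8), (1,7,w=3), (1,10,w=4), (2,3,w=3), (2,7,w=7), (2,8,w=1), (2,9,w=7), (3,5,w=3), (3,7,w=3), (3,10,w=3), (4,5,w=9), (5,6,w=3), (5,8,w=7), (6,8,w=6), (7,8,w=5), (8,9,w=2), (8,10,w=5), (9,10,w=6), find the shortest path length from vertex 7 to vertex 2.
6 (path: 7 -> 3 -> 2; weights 3 + 3 = 6)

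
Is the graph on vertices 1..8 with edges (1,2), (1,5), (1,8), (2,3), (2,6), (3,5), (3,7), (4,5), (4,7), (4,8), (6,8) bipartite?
Yes. Partition: {1, 3, 4, 6}, {2, 5, 7, 8}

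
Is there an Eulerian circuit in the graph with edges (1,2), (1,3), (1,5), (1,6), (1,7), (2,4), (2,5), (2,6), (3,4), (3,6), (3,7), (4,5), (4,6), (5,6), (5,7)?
No (4 vertices have odd degree: {1, 5, 6, 7}; Eulerian circuit requires 0)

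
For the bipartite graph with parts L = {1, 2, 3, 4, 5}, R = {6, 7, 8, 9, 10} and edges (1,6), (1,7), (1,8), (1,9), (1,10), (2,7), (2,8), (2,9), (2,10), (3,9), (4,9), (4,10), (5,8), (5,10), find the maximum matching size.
5 (matching: (1,6), (2,7), (3,9), (4,10), (5,8); upper bound min(|L|,|R|) = min(5,5) = 5)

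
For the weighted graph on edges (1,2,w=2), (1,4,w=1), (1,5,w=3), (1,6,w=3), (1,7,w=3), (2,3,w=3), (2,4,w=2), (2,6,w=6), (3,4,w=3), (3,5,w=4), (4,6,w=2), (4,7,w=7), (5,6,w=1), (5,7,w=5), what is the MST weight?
12 (MST edges: (1,2,w=2), (1,4,w=1), (1,7,w=3), (2,3,w=3), (4,6,w=2), (5,6,w=1); sum of weights 2 + 1 + 3 + 3 + 2 + 1 = 12)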